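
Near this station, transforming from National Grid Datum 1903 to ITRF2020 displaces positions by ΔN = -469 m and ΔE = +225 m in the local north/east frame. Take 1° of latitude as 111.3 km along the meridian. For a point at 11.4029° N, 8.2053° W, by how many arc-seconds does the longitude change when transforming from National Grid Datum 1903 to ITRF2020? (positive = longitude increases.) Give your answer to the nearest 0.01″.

At latitude 11.4029°, cos φ = 0.980261.
1° of longitude at this latitude = 111.3 × cos φ = 109.10 km, so Δλ = 225.0 / 109103.1 = 0.0020623° = 7.424″.

Δλ = 7.42″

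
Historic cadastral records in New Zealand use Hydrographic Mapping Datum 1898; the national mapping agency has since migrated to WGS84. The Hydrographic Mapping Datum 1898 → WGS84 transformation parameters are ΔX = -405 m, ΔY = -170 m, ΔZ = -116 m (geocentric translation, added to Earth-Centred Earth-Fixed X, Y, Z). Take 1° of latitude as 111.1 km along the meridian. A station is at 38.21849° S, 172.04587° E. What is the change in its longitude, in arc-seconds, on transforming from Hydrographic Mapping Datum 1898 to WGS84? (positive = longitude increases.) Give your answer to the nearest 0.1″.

sin φ = -0.618662, cos φ = 0.785657, sin λ = 0.138380, cos λ = -0.990379.
East component: ΔE = −sin λ·ΔX + cos λ·ΔY = −(0.138380)(-405) + (-0.990379)(-170) = 224.41 m.
1° of latitude spans 111100 m; at latitude φ, 1° of longitude spans that × cos φ = 87286.5 m, so Δλ = 224.41 / 87286.5 × 3600 = 9.255″.

Δλ = 9.3″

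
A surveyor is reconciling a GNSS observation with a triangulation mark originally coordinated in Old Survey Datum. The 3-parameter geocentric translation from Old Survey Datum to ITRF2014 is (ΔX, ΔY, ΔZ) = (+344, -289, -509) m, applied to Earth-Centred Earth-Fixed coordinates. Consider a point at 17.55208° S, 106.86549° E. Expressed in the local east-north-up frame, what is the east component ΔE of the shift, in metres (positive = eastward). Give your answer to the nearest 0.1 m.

ΔE = -245.4 m

The local east axis at (φ, λ) is (−sin λ, cos λ, 0), so ΔE = −sin(106.86549°)·344 + cos(106.86549°)·(-289) = -245.36 m.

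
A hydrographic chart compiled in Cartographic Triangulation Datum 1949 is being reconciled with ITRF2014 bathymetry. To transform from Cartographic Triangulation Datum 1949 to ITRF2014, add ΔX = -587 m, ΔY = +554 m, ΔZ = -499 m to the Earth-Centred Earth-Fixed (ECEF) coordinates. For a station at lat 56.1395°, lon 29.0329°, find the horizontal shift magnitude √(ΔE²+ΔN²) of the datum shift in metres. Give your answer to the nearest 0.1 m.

772.9 m

At φ = 56.1395°, λ = 29.0329°: sin φ = 0.830397, cos φ = 0.557173, sin λ = 0.485312, cos λ = 0.874341.
ΔE = −sin λ·ΔX + cos λ·ΔY = −(0.485312)·(-587) + (0.874341)·(554) = 769.26 m.
ΔN = −sin φ cos λ·ΔX − sin φ sin λ·ΔY + cos φ·ΔZ = −(0.830397)(0.874341)(-587) − (0.830397)(0.485312)(554) + (0.557173)(-499) = -75.10 m.
Horizontal magnitude = √(ΔE² + ΔN²) = √(769.26² + (-75.10)²) = 772.92 m.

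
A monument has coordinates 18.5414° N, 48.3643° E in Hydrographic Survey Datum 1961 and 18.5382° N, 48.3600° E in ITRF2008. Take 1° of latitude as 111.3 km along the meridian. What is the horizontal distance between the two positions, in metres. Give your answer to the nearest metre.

Δφ = 18.5382° − 18.5414° = -0.0032°; Δλ = 48.3600° − 48.3643° = -0.0043°.
ΔN = Δφ × 111300 = -356.2 m; ΔE = Δλ × 111300 × cos(18.5414°) = -0.0043 × 111300 × 0.948094 = -453.7 m.
Distance = √(ΔE² + ΔN²) = √((-453.7)² + (-356.2)²) = 576.8 m.

577 m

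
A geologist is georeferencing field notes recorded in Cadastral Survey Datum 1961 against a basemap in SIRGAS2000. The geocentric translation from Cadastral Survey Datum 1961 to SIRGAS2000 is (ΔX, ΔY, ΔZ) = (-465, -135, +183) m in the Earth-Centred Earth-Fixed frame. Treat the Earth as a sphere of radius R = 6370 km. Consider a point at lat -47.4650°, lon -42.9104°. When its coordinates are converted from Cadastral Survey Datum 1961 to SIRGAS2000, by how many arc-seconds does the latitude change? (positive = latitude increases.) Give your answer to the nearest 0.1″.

sin φ = -0.736865, cos φ = 0.676040, sin λ = -0.680854, cos λ = 0.732419.
North component: ΔN = −sin φ cos λ·ΔX − sin φ sin λ·ΔY + cos φ·ΔZ = −(-0.736865)(0.732419)(-465) − (-0.736865)(-0.680854)(-135) + (0.676040)(183) = -59.51 m.
1° of latitude spans πR/180 = 111177 m, so Δφ = -59.51 / 111177 × 3600 = -1.927″.

Δφ = -1.9″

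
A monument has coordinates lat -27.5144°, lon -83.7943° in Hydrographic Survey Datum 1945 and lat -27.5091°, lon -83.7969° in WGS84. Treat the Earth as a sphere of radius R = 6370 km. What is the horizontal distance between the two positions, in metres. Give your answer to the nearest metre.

643 m

Δφ = -27.5091° − -27.5144° = +0.0053°; Δλ = -83.7969° − -83.7943° = -0.0026°.
1° along a meridian = πR/180 = 111177 m.
ΔN = Δφ × 111177 = 589.2 m; ΔE = Δλ × 111177 × cos(-27.5144°) = -0.0026 × 111177 × 0.886895 = -256.4 m.
Distance = √(ΔE² + ΔN²) = √((-256.4)² + 589.2²) = 642.6 m.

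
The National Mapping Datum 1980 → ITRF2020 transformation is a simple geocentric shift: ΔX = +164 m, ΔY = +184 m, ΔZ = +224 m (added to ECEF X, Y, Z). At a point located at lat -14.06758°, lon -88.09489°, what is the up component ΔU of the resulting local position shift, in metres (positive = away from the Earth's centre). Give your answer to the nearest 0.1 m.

At φ = -14.06758°, λ = -88.09489°: sin φ = -0.243066, cos φ = 0.970010, sin λ = -0.999447, cos λ = 0.033244.
ΔU = cos φ cos λ·ΔX + cos φ sin λ·ΔY + sin φ·ΔZ = (0.970010)(0.033244)(164) + (0.970010)(-0.999447)(184) + (-0.243066)(224) = -227.54 m.

ΔU = -227.5 m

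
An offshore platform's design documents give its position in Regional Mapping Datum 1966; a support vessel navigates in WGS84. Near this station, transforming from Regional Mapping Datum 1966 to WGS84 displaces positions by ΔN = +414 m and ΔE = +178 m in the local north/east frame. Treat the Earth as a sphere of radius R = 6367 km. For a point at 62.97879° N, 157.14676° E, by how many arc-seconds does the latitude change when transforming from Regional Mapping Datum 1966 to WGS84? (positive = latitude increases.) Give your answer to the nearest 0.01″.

Δφ = 13.41″

On a sphere of radius R, 1 rad of latitude = R, so Δφ = ΔN / R = 414.0 / 6367000 = 6.5023e-05 rad = 13.412″.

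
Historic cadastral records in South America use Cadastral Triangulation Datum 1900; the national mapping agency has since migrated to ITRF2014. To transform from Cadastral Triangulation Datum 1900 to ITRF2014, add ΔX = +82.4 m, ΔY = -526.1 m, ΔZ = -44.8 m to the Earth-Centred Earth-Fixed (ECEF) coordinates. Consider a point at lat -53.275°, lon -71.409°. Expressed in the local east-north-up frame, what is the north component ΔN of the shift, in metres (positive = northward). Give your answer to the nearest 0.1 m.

ΔN = 393.9 m

The local north axis is (−sin φ cos λ, −sin φ sin λ, cos φ), giving ΔN = 21.056 + 399.673 − 26.789 = 393.94 m.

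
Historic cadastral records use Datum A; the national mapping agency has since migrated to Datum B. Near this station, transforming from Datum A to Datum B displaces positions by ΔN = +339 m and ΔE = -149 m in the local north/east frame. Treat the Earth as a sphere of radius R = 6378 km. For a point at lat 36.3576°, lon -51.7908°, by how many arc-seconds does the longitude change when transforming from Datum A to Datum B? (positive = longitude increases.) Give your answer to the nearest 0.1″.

Δλ = -6.0″

At latitude 36.3576°, cos φ = 0.805333.
One radian of longitude at latitude φ spans R cos φ, so Δλ = ΔE / (R cos φ) = -149.0 / (6378000 × 0.805333) = -2.9009e-05 rad = -5.983″.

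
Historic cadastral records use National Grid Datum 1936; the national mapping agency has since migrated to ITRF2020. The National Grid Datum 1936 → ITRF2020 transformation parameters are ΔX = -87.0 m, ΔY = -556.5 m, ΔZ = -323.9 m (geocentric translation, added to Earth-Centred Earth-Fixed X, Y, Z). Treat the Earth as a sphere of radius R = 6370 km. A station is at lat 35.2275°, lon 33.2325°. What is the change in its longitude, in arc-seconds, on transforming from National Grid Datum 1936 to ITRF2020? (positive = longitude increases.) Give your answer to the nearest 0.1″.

Δλ = -16.6″

sin φ = 0.576824, cos φ = 0.816868, sin λ = 0.548038, cos λ = 0.836454.
East component: ΔE = −sin λ·ΔX + cos λ·ΔY = −(0.548038)(-87.0) + (0.836454)(-556.5) = -417.81 m.
1° of latitude spans πR/180 = 111177 m; at latitude φ, 1° of longitude spans that × cos φ = 90817.3 m, so Δλ = -417.81 / 90817.3 × 3600 = -16.562″.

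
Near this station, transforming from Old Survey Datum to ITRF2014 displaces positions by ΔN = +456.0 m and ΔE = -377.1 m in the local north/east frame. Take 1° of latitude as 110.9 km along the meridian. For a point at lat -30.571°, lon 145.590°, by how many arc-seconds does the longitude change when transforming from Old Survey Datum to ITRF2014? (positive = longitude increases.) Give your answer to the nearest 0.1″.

At latitude -30.571°, cos φ = 0.861000.
1° of longitude at this latitude = 110.9 × cos φ = 95.48 km, so Δλ = -377.1 / 95484.9 = -0.0039493° = -14.218″.

Δλ = -14.2″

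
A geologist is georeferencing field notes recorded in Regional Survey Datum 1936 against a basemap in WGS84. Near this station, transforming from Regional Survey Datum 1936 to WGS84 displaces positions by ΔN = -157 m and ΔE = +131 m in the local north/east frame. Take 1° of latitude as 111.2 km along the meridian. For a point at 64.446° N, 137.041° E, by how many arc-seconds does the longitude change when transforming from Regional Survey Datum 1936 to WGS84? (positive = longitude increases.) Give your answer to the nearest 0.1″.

Δλ = 9.8″

At latitude 64.446°, cos φ = 0.431362.
1° of longitude at this latitude = 111.2 × cos φ = 47.97 km, so Δλ = 131.0 / 47967.4 = 0.0027310° = 9.832″.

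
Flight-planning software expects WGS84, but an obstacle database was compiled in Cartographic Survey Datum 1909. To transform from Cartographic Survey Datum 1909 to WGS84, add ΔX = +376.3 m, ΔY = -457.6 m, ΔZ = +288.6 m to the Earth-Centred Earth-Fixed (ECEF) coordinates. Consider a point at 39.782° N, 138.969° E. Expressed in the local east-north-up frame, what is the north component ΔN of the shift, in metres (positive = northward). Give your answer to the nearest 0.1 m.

At φ = 39.782°, λ = 138.969°: sin φ = 0.639868, cos φ = 0.768485, sin λ = 0.656467, cos λ = -0.754355.
ΔN = −sin φ cos λ·ΔX − sin φ sin λ·ΔY + cos φ·ΔZ = −(0.639868)(-0.754355)(376.3) − (0.639868)(0.656467)(-457.6) + (0.768485)(288.6) = 595.64 m.

ΔN = 595.6 m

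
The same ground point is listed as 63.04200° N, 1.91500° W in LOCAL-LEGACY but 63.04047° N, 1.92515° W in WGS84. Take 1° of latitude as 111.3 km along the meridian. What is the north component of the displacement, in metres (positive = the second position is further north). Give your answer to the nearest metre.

ΔN = -170 m

Δφ = 63.04047° − 63.04200° = -0.00153°; Δλ = -1.92515° − -1.91500° = -0.01015°.
ΔN = Δφ × 111300 = -170.3 m; ΔE = Δλ × 111300 × cos(63.04200°) = -0.01015 × 111300 × 0.453337 = -512.1 m.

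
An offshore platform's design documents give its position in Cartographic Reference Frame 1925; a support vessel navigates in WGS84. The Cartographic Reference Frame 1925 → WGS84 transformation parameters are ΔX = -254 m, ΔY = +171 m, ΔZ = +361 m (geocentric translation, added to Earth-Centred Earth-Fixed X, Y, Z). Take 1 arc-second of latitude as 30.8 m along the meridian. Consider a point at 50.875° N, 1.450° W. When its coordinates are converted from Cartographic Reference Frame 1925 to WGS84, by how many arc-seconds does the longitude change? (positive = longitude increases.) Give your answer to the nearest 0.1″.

Δλ = 8.5″

sin φ = 0.775771, cos φ = 0.631014, sin λ = -0.025305, cos λ = 0.999680.
East component: ΔE = −sin λ·ΔX + cos λ·ΔY = −(-0.025305)(-254) + (0.999680)(171) = 164.52 m.
1° of latitude spans 3600 × 30.80 = 110880 m; at latitude φ, 1° of longitude spans that × cos φ = 69966.9 m, so Δλ = 164.52 / 69966.9 × 3600 = 8.465″.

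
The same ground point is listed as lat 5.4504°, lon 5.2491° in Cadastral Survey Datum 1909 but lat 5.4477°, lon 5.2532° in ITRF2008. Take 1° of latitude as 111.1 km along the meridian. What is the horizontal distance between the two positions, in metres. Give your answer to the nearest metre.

Δφ = 5.4477° − 5.4504° = -0.0027°; Δλ = 5.2532° − 5.2491° = +0.0041°.
ΔN = Δφ × 111100 = -300.0 m; ΔE = Δλ × 111100 × cos(5.4504°) = +0.0041 × 111100 × 0.995479 = 453.5 m.
Distance = √(ΔE² + ΔN²) = √(453.5² + (-300.0)²) = 543.7 m.

544 m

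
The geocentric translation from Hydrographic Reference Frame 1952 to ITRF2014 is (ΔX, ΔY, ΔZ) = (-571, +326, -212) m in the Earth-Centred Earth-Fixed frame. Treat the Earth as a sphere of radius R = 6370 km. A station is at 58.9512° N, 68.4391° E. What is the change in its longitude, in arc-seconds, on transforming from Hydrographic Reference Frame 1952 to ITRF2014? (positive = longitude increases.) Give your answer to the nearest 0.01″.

sin φ = 0.856728, cos φ = 0.515768, sin λ = 0.930027, cos λ = 0.367490.
East component: ΔE = −sin λ·ΔX + cos λ·ΔY = −(0.930027)(-571) + (0.367490)(326) = 650.85 m.
1° of latitude spans πR/180 = 111177 m; at latitude φ, 1° of longitude spans that × cos φ = 57341.8 m, so Δλ = 650.85 / 57341.8 × 3600 = 40.861″.

Δλ = 40.86″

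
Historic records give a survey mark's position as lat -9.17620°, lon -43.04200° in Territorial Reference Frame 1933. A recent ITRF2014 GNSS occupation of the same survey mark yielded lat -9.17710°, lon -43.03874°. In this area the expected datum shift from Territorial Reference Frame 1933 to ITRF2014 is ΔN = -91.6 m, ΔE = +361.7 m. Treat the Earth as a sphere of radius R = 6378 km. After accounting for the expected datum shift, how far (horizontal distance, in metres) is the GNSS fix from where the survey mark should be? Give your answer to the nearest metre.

Observed coordinate differences: Δφ = -0.00090°, Δλ = +0.00326°.
Converting to metres (1° lat = 111317 m, cos φ = 0.987203): observed ΔN = -100.2 m, observed ΔE = 358.2 m.
Subtracting the expected shift leaves a residual of -100.2 − (-91.6) = -8.6 m north and 358.2 − (361.7) = -3.5 m east.
Residual distance = √((-8.6)² + (-3.5)²) = 9.3 m.

9 m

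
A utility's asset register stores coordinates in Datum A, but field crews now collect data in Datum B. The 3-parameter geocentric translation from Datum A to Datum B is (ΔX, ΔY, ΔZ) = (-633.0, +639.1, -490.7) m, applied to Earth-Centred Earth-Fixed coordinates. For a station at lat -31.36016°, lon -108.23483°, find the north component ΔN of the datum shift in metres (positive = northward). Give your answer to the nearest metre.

At φ = -31.36016°, λ = -108.23483°: sin φ = -0.520416, cos φ = 0.853913, sin λ = -0.949782, cos λ = -0.312912.
ΔN = −sin φ cos λ·ΔX − sin φ sin λ·ΔY + cos φ·ΔZ = −(-0.520416)(-0.312912)(-633.0) − (-0.520416)(-0.949782)(639.1) + (0.853913)(-490.7) = -631.83 m.

ΔN = -632 m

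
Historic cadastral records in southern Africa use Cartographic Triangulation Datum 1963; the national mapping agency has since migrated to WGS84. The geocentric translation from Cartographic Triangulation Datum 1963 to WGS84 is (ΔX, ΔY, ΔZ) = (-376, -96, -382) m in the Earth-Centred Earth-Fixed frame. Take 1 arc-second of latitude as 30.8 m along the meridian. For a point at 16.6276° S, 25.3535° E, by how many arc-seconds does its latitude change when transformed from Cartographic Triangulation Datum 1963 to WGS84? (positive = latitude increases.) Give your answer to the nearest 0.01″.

Δφ = -15.42″

sin φ = -0.286150, cos φ = 0.958185, sin λ = 0.428202, cos λ = 0.903683.
North component: ΔN = −sin φ cos λ·ΔX − sin φ sin λ·ΔY + cos φ·ΔZ = −(-0.286150)(0.903683)(-376) − (-0.286150)(0.428202)(-96) + (0.958185)(-382) = -475.02 m.
1° of latitude spans 3600 × 30.80 = 110880 m, so Δφ = -475.02 / 110880 × 3600 = -15.423″.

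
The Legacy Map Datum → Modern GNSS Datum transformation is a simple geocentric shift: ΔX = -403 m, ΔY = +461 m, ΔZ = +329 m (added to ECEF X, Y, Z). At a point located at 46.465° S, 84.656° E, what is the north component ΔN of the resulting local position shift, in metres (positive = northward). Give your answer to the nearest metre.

ΔN = 532 m

At φ = -46.465°, λ = 84.656°: sin φ = -0.724954, cos φ = 0.688798, sin λ = 0.995653, cos λ = 0.093135.
ΔN = −sin φ cos λ·ΔX − sin φ sin λ·ΔY + cos φ·ΔZ = −(-0.724954)(0.093135)(-403) − (-0.724954)(0.995653)(461) + (0.688798)(329) = 532.16 m.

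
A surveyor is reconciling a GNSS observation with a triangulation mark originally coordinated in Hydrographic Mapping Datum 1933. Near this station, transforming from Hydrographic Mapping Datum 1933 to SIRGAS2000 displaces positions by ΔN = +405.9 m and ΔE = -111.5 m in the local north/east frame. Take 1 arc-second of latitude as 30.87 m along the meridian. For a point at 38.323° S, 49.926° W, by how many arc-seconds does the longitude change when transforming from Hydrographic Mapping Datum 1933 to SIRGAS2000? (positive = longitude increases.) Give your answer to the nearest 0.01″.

At latitude -38.323°, cos φ = 0.784528.
1″ of longitude at this latitude = 30.87 × cos φ = 24.2184 m, so Δλ = -111.5 / 24.2184 = -4.604″.

Δλ = -4.60″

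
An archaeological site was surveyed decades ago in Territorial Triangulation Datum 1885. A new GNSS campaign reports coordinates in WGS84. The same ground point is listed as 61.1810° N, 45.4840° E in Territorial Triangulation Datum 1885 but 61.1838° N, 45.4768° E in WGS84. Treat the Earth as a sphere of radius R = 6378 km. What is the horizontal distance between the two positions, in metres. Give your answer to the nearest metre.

Δφ = 61.1838° − 61.1810° = +0.0028°; Δλ = 45.4768° − 45.4840° = -0.0072°.
1° along a meridian = πR/180 = 111317 m.
ΔN = Δφ × 111317 = 311.7 m; ΔE = Δλ × 111317 × cos(61.1810°) = -0.0072 × 111317 × 0.482044 = -386.4 m.
Distance = √(ΔE² + ΔN²) = √((-386.4)² + 311.7²) = 496.4 m.

496 m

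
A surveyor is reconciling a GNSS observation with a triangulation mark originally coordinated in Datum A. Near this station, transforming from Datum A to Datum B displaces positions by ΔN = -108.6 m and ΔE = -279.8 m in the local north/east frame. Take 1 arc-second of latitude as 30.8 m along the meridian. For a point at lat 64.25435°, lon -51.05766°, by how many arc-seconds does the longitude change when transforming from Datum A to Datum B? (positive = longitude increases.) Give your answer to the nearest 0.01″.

At latitude 64.25435°, cos φ = 0.434377.
1″ of longitude at this latitude = 30.80 × cos φ = 13.3788 m, so Δλ = -279.8 / 13.3788 = -20.914″.

Δλ = -20.91″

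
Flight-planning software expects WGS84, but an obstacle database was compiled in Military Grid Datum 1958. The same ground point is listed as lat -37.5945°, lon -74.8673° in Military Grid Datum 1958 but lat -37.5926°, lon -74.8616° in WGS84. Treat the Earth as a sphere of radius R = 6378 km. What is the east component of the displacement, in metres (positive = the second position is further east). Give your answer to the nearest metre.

Δφ = -37.5926° − -37.5945° = +0.0019°; Δλ = -74.8616° − -74.8673° = +0.0057°.
1° along a meridian = πR/180 = 111317 m.
ΔN = Δφ × 111317 = 211.5 m; ΔE = Δλ × 111317 × cos(-37.5945°) = +0.0057 × 111317 × 0.792348 = 502.8 m.

ΔE = 503 m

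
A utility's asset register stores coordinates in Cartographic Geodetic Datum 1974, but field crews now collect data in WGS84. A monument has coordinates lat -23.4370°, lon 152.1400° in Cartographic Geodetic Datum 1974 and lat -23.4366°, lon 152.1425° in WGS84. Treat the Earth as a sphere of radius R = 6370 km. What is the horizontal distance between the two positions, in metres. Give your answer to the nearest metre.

Δφ = -23.4366° − -23.4370° = +0.0004°; Δλ = 152.1425° − 152.1400° = +0.0025°.
1° along a meridian = πR/180 = 111177 m.
ΔN = Δφ × 111177 = 44.5 m; ΔE = Δλ × 111177 × cos(-23.4370°) = +0.0025 × 111177 × 0.917498 = 255.0 m.
Distance = √(ΔE² + ΔN²) = √(255.0² + 44.5²) = 258.9 m.

259 m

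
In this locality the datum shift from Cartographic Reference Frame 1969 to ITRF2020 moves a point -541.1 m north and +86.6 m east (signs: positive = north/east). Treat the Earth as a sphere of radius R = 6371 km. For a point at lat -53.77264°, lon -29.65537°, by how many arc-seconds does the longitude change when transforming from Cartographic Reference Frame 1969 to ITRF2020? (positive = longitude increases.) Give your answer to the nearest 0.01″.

At latitude -53.77264°, cos φ = 0.590991.
One radian of longitude at latitude φ spans R cos φ, so Δλ = ΔE / (R cos φ) = 86.6 / (6371000 × 0.590991) = 2.3000e-05 rad = 4.744″.

Δλ = 4.74″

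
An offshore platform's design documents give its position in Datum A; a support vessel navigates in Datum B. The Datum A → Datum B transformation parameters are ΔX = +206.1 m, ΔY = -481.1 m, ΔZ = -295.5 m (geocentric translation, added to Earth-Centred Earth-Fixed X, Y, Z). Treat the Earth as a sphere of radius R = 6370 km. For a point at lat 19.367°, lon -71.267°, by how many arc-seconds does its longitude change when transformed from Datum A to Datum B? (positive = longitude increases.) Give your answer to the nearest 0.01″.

sin φ = 0.331618, cos φ = 0.943414, sin λ = -0.947025, cos λ = 0.321158.
East component: ΔE = −sin λ·ΔX + cos λ·ΔY = −(-0.947025)(206.1) + (0.321158)(-481.1) = 40.67 m.
1° of latitude spans πR/180 = 111177 m; at latitude φ, 1° of longitude spans that × cos φ = 104886.4 m, so Δλ = 40.67 / 104886.4 × 3600 = 1.396″.

Δλ = 1.40″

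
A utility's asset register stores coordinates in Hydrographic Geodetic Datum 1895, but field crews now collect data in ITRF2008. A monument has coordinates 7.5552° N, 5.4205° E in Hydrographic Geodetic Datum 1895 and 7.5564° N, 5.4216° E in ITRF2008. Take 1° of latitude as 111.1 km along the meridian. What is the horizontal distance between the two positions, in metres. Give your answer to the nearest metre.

Δφ = 7.5564° − 7.5552° = +0.0012°; Δλ = 5.4216° − 5.4205° = +0.0011°.
ΔN = Δφ × 111100 = 133.3 m; ΔE = Δλ × 111100 × cos(7.5552°) = +0.0011 × 111100 × 0.991319 = 121.1 m.
Distance = √(ΔE² + ΔN²) = √(121.1² + 133.3²) = 180.1 m.

180 m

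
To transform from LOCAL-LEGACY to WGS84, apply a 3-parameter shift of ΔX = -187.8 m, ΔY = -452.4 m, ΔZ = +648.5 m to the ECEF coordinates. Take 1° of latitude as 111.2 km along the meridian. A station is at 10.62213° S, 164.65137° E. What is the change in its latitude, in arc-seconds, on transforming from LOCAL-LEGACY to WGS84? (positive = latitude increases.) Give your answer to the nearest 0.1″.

Δφ = 21.0″

sin φ = -0.184331, cos φ = 0.982864, sin λ = 0.264692, cos λ = -0.964333.
North component: ΔN = −sin φ cos λ·ΔX − sin φ sin λ·ΔY + cos φ·ΔZ = −(-0.184331)(-0.964333)(-187.8) − (-0.184331)(0.264692)(-452.4) + (0.982864)(648.5) = 648.70 m.
1° of latitude spans 111200 m, so Δφ = 648.70 / 111200 × 3600 = 21.001″.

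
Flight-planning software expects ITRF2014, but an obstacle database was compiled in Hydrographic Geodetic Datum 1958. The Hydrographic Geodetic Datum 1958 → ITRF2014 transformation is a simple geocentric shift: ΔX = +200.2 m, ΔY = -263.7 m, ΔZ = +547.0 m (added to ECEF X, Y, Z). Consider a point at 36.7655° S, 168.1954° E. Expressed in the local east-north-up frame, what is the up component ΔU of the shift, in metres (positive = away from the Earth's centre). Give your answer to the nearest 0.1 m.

ΔU = -527.6 m

At φ = -36.7655°, λ = 168.1954°: sin φ = -0.598541, cos φ = 0.801092, sin λ = 0.204575, cos λ = -0.978851.
ΔU = cos φ cos λ·ΔX + cos φ sin λ·ΔY + sin φ·ΔZ = (0.801092)(-0.978851)(200.2) + (0.801092)(0.204575)(-263.7) + (-0.598541)(547.0) = -527.60 m.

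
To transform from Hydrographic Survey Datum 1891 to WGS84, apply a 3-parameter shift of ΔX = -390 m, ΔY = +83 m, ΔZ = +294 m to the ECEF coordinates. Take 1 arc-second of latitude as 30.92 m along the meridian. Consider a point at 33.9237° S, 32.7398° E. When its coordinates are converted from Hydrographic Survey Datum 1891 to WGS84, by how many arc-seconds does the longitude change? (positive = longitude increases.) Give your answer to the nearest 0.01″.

sin φ = -0.558088, cos φ = 0.829782, sin λ = 0.540825, cos λ = 0.841135.
East component: ΔE = −sin λ·ΔX + cos λ·ΔY = −(0.540825)(-390) + (0.841135)(83) = 280.74 m.
1° of latitude spans 3600 × 30.92 = 111312 m; at latitude φ, 1° of longitude spans that × cos φ = 92364.6 m, so Δλ = 280.74 / 92364.6 × 3600 = 10.942″.

Δλ = 10.94″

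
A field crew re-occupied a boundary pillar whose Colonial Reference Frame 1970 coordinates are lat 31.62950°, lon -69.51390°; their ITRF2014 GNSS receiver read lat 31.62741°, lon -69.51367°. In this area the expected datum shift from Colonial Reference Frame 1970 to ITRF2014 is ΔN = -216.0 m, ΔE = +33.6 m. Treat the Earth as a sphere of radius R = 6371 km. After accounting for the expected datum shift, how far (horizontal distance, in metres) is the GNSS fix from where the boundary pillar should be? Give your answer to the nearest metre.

Observed coordinate differences: Δφ = -0.00209°, Δλ = +0.00023°.
Converting to metres (1° lat = 111195 m, cos φ = 0.851457): observed ΔN = -232.4 m, observed ΔE = 21.8 m.
Subtracting the expected shift leaves a residual of -232.4 − (-216.0) = -16.4 m north and 21.8 − (33.6) = -11.8 m east.
Residual distance = √((-16.4)² + (-11.8)²) = 20.2 m.

20 m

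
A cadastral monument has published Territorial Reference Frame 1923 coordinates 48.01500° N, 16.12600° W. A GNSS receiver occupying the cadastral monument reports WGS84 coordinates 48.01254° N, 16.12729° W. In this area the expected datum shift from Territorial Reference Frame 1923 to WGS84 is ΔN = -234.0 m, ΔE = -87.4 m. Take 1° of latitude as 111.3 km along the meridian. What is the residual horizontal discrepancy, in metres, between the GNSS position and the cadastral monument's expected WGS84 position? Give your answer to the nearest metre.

41 m

Observed coordinate differences: Δφ = -0.00246°, Δλ = -0.00129°.
Converting to metres (1° lat = 111300 m, cos φ = 0.668936): observed ΔN = -273.8 m, observed ΔE = -96.0 m.
Subtracting the expected shift leaves a residual of -273.8 − (-234.0) = -39.8 m north and -96.0 − (-87.4) = -8.6 m east.
Residual distance = √((-39.8)² + (-8.6)²) = 40.7 m.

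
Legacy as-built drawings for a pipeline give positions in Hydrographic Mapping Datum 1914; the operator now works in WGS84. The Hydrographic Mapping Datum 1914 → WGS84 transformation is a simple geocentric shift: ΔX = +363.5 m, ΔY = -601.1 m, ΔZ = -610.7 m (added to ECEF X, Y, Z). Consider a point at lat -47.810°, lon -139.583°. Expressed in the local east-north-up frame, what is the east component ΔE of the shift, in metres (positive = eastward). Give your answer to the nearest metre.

At φ = -47.810°, λ = -139.583°: sin φ = -0.740922, cos φ = 0.671591, sin λ = -0.648346, cos λ = -0.761346.
ΔE = −sin λ·ΔX + cos λ·ΔY = −(-0.648346)·(363.5) + (-0.761346)·(-601.1) = 693.32 m.

ΔE = 693 m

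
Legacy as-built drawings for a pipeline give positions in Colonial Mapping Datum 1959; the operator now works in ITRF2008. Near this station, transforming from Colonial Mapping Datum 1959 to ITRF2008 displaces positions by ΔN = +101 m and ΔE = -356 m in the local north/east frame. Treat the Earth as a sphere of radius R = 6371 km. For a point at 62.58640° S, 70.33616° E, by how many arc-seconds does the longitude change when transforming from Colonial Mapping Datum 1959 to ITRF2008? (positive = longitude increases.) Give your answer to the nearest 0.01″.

Δλ = -25.03″

At latitude -62.58640°, cos φ = 0.460411.
One radian of longitude at latitude φ spans R cos φ, so Δλ = ΔE / (R cos φ) = -356.0 / (6371000 × 0.460411) = -1.2137e-04 rad = -25.034″.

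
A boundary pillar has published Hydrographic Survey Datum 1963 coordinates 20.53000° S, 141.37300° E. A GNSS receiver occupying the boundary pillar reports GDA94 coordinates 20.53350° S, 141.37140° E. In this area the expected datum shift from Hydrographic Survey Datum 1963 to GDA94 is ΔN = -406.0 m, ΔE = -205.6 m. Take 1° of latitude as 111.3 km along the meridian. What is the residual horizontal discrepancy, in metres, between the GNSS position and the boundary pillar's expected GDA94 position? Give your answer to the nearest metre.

Observed coordinate differences: Δφ = -0.00350°, Δλ = -0.00160°.
Converting to metres (1° lat = 111300 m, cos φ = 0.936489): observed ΔN = -389.5 m, observed ΔE = -166.8 m.
Subtracting the expected shift leaves a residual of -389.5 − (-406.0) = 16.5 m north and -166.8 − (-205.6) = 38.8 m east.
Residual distance = √(16.5² + 38.8²) = 42.2 m.

42 m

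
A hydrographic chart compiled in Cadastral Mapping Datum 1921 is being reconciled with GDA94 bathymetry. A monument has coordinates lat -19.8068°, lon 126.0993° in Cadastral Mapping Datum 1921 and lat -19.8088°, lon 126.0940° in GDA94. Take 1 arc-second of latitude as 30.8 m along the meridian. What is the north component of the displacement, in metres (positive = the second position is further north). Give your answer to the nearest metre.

Δφ = -19.8088° − -19.8068° = -0.0020°; Δλ = 126.0940° − 126.0993° = -0.0053°.
1° of latitude = 3600 × 30.80 = 110880 m.
ΔN = Δφ × 110880 = -221.8 m; ΔE = Δλ × 110880 × cos(-19.8068°) = -0.0053 × 110880 × 0.940841 = -552.9 m.

ΔN = -222 m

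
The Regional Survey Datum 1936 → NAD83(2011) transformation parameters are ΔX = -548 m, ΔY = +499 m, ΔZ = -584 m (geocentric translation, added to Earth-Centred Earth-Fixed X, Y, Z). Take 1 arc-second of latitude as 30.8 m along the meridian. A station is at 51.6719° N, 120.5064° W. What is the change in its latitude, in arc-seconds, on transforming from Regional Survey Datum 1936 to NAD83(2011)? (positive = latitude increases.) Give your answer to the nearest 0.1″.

Δφ = -7.9″

sin φ = 0.784472, cos φ = 0.620164, sin λ = -0.861572, cos λ = -0.507635.
North component: ΔN = −sin φ cos λ·ΔX − sin φ sin λ·ΔY + cos φ·ΔZ = −(0.784472)(-0.507635)(-548) − (0.784472)(-0.861572)(499) + (0.620164)(-584) = -243.14 m.
1° of latitude spans 3600 × 30.80 = 110880 m, so Δφ = -243.14 / 110880 × 3600 = -7.894″.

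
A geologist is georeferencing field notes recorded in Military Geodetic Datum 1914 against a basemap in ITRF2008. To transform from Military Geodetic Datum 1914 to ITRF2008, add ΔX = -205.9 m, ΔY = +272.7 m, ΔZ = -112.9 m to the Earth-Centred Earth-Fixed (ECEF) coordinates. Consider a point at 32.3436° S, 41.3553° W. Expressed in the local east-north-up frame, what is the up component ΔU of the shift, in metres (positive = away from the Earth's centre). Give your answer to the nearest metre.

At φ = -32.3436°, λ = -41.3553°: sin φ = -0.534995, cos φ = 0.844855, sin λ = -0.660726, cos λ = 0.750627.
ΔU = cos φ cos λ·ΔX + cos φ sin λ·ΔY + sin φ·ΔZ = (0.844855)(0.750627)(-205.9) + (0.844855)(-0.660726)(272.7) + (-0.534995)(-112.9) = -222.40 m.

ΔU = -222 m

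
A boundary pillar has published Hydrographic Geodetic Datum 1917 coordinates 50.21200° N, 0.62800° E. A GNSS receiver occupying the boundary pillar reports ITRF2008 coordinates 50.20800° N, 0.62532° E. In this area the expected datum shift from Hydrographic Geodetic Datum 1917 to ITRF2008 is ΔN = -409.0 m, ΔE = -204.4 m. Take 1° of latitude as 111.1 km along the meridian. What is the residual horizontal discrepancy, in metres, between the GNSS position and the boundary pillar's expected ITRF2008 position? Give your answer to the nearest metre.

38 m

Observed coordinate differences: Δφ = -0.00400°, Δλ = -0.00268°.
Converting to metres (1° lat = 111100 m, cos φ = 0.639949): observed ΔN = -444.4 m, observed ΔE = -190.5 m.
Subtracting the expected shift leaves a residual of -444.4 − (-409.0) = -35.4 m north and -190.5 − (-204.4) = 13.9 m east.
Residual distance = √((-35.4)² + 13.9²) = 38.0 m.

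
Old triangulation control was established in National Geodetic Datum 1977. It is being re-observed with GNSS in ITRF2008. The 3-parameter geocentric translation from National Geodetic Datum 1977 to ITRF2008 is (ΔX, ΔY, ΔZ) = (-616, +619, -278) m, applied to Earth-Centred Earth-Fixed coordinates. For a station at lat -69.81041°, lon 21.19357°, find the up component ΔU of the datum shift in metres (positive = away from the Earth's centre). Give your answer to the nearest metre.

ΔU = 140 m

The local up (radial) axis is (cos φ cos λ, cos φ sin λ, sin φ), giving ΔU = -198.219 + 77.233 + 260.918 = 139.93 m.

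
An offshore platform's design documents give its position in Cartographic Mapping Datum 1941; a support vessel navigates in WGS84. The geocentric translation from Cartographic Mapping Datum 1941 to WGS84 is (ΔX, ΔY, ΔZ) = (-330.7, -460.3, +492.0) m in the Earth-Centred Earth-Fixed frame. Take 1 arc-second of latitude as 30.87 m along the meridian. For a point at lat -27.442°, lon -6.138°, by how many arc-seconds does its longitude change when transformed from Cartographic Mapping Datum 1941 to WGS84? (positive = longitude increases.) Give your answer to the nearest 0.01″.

sin φ = -0.460850, cos φ = 0.887478, sin λ = -0.106924, cos λ = 0.994267.
East component: ΔE = −sin λ·ΔX + cos λ·ΔY = −(-0.106924)(-330.7) + (0.994267)(-460.3) = -493.02 m.
1° of latitude spans 3600 × 30.87 = 111132 m; at latitude φ, 1° of longitude spans that × cos φ = 98627.2 m, so Δλ = -493.02 / 98627.2 × 3600 = -17.996″.

Δλ = -18.00″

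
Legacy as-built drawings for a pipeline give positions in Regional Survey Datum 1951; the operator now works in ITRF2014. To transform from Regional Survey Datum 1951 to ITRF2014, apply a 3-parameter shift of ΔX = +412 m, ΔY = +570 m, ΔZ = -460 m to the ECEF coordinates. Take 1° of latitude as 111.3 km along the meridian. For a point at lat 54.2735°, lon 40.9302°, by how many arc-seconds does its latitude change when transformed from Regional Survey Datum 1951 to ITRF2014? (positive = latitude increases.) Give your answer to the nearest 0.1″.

Δφ = -26.7″

sin φ = 0.811814, cos φ = 0.583917, sin λ = 0.655139, cos λ = 0.755508.
North component: ΔN = −sin φ cos λ·ΔX − sin φ sin λ·ΔY + cos φ·ΔZ = −(0.811814)(0.755508)(412) − (0.811814)(0.655139)(570) + (0.583917)(-460) = -824.45 m.
1° of latitude spans 111300 m, so Δφ = -824.45 / 111300 × 3600 = -26.667″.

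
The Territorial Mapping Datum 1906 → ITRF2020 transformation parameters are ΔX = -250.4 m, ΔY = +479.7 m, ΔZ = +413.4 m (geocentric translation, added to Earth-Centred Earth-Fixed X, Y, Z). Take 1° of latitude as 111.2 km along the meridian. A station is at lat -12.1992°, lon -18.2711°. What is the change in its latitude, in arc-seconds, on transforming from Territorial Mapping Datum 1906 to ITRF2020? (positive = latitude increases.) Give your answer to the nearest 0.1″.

Δφ = 10.4″

sin φ = -0.211311, cos φ = 0.977419, sin λ = -0.313514, cos λ = 0.949584.
North component: ΔN = −sin φ cos λ·ΔX − sin φ sin λ·ΔY + cos φ·ΔZ = −(-0.211311)(0.949584)(-250.4) − (-0.211311)(-0.313514)(479.7) + (0.977419)(413.4) = 322.04 m.
1° of latitude spans 111200 m, so Δφ = 322.04 / 111200 × 3600 = 10.426″.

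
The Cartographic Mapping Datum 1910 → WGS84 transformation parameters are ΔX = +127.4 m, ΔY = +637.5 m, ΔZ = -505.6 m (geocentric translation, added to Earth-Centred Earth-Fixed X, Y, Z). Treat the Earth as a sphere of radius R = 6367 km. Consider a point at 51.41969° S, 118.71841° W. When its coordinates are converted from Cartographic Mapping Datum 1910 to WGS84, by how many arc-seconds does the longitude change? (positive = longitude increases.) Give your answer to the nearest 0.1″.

Δλ = -10.1″

sin φ = -0.781735, cos φ = 0.623611, sin λ = -0.876992, cos λ = -0.480505.
East component: ΔE = −sin λ·ΔX + cos λ·ΔY = −(-0.876992)(127.4) + (-0.480505)(637.5) = -194.59 m.
1° of latitude spans πR/180 = 111125 m; at latitude φ, 1° of longitude spans that × cos φ = 69298.8 m, so Δλ = -194.59 / 69298.8 × 3600 = -10.109″.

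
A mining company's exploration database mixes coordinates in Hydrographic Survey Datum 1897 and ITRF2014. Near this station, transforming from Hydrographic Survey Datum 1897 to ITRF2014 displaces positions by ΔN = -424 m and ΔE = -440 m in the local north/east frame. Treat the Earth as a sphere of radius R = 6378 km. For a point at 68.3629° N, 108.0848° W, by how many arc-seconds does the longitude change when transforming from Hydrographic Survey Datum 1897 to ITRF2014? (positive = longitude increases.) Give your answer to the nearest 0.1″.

Δλ = -38.6″

At latitude 68.3629°, cos φ = 0.368727.
One radian of longitude at latitude φ spans R cos φ, so Δλ = ΔE / (R cos φ) = -440.0 / (6378000 × 0.368727) = -1.8710e-04 rad = -38.591″.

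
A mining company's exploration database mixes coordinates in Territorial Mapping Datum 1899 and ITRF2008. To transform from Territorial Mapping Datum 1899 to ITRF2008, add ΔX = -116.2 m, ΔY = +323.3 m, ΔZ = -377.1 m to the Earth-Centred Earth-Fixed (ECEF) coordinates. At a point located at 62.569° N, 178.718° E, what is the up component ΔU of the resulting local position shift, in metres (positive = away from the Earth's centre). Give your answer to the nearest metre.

ΔU = -278 m

The local up (radial) axis is (cos φ cos λ, cos φ sin λ, sin φ), giving ΔU = 53.518 + 3.332 − 334.701 = -277.85 m.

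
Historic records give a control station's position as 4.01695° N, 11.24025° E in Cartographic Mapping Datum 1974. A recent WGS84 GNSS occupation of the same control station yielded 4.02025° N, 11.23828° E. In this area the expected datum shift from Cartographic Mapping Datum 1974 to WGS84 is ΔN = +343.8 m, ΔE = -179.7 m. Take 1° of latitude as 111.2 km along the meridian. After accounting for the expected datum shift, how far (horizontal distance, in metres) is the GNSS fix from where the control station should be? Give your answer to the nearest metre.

Observed coordinate differences: Δφ = +0.00330°, Δλ = -0.00197°.
Converting to metres (1° lat = 111200 m, cos φ = 0.997543): observed ΔN = 367.0 m, observed ΔE = -218.5 m.
Subtracting the expected shift leaves a residual of 367.0 − (343.8) = 23.2 m north and -218.5 − (-179.7) = -38.8 m east.
Residual distance = √(23.2² + (-38.8)²) = 45.2 m.

45 m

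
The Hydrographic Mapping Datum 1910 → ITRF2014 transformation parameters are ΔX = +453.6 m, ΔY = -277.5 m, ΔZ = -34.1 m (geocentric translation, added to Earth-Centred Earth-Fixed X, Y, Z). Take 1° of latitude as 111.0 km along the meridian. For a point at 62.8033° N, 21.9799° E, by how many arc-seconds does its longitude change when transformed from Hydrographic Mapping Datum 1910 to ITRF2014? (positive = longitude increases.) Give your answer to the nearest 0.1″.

sin φ = 0.889443, cos φ = 0.457047, sin λ = 0.374281, cos λ = 0.927315.
East component: ΔE = −sin λ·ΔX + cos λ·ΔY = −(0.374281)(453.6) + (0.927315)(-277.5) = -427.10 m.
1° of latitude spans 111000 m; at latitude φ, 1° of longitude spans that × cos φ = 50732.2 m, so Δλ = -427.10 / 50732.2 × 3600 = -30.308″.

Δλ = -30.3″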